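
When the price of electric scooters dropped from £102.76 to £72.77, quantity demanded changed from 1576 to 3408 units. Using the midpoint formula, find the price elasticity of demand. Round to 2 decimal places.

%ΔQ = (3408 − 1576)/[(1576 + 3408)/2] = 1832/2492 ≈ 0.7352.
%ΔP = (72.77 − 102.76)/[(102.76 + 72.77)/2] = -29.99/87.765 ≈ -0.3417.
Arc elasticity E = %ΔQ/%ΔP ≈ 0.7352/-0.3417 ≈ -2.15.
|E| > 1: demand is elastic over this range.

-2.15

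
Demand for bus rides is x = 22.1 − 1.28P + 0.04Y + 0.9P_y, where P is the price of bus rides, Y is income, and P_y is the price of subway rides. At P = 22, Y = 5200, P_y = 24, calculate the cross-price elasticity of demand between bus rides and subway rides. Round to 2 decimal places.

x = 22.1 − 1.28(22) + 0.04(5200) + 0.9(24) = 22.1 − 28.16 + 208 + 21.6 = 223.54.
∂x/∂P_y = +0.9, so E_xy = 0.9·(24/223.54) ≈ 0.10.
E_xy > 0: the goods are substitutes.

0.10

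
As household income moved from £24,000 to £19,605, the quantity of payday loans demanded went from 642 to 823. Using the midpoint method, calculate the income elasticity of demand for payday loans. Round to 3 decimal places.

%ΔQ = (823 − 642)/[(642+823)/2] = 181/732.5 ≈ 0.2471.
%ΔI = (19,605 − 24,000)/[(24,000+19,605)/2] = -4395/21802.5 ≈ -0.2016.
E_I = %ΔQ/%ΔI ≈ -1.226.
E_I < 0: inferior good.

-1.226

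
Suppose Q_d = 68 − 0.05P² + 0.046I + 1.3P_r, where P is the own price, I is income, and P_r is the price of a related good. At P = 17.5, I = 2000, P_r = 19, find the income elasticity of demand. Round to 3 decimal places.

0.543

At the given point, Q_d = 68 − 0.05(17.5)² + 0.046(2000) + 1.3(19) = 68 − 15.3125 + 92 + 24.7 = 169.3875.
∂Q_d/∂I = +0.046, so E_I = 0.046·(2000/169.3875) ≈ 0.543.
E_I ∈ (0,1): normal good (necessity).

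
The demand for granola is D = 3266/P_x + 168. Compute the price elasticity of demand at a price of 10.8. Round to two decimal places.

At P_x = 10.8, D = 470.4074.
dD/dP_x = −3266/P_x² = −28.0007.
Point elasticity E = (dD/dP_x)·(P_x/D) = -28.0007 × 10.8/470.4074 ≈ -0.64.
|E| < 1, so demand is inelastic at this price.

-0.64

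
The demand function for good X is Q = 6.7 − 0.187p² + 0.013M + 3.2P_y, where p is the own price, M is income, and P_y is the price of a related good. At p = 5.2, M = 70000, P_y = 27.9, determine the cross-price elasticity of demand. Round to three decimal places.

At the given point, Q = 6.7 − 0.187(5.2)² + 0.013(70000) + 3.2(27.9) = 6.7 − 5.0565 + 910 + 89.28 = 1000.9235.
∂Q/∂P_y = +3.2, so E_xy = 3.2·(27.9/1000.9235) ≈ 0.089.
E_xy > 0: the goods are substitutes.

0.089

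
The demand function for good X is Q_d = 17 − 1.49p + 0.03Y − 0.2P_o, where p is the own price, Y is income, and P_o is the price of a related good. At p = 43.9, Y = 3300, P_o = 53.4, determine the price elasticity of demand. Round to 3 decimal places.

-1.639

At the given point, Q_d = 17 − 1.49(43.9) + 0.03(3300) − 0.2(53.4) = 17 − 65.411 + 99 − 10.68 = 39.909.
∂Q_d/∂p = −1.49, so E_p = (−1.49)·(43.9/39.909) ≈ -1.639.
|E_p| > 1: demand is elastic.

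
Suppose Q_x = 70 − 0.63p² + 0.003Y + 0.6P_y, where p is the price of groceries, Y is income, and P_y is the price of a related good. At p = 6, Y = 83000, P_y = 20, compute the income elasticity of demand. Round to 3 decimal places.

At the given point, Q_x = 70 − 0.63(6)² + 0.003(83000) + 0.6(20) = 70 − 22.68 + 249 + 12 = 308.32.
∂Q_x/∂Y = +0.003, so E_I = 0.003·(83000/308.32) ≈ 0.808.
E_I ∈ (0,1): normal good (necessity).

0.808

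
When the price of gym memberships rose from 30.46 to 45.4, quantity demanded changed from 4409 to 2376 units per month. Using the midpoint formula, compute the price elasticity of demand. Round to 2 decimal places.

-1.52

%Δq = (2376 − 4409)/[(4409 + 2376)/2] = -2033/3392.5 ≈ -0.5993.
%ΔP = (45.4 − 30.46)/[(30.46 + 45.4)/2] = 14.94/37.93 ≈ 0.3939.
Arc elasticity E = %Δq/%ΔP ≈ -0.5993/0.3939 ≈ -1.52.
|E| > 1: demand is elastic over this range.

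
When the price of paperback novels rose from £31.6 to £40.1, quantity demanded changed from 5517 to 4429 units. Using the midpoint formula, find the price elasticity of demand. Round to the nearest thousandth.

%ΔQ = (4429 − 5517)/[(5517 + 4429)/2] = -1088/4973 ≈ -0.2188.
%Δp = (40.1 − 31.6)/[(31.6 + 40.1)/2] = 8.5/35.85 ≈ 0.2371.
Arc elasticity E = %ΔQ/%Δp ≈ -0.2188/0.2371 ≈ -0.923.
|E| < 1: demand is inelastic over this range.

-0.923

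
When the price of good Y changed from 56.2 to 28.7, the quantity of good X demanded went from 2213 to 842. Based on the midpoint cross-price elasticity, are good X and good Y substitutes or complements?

%ΔQ_x = (842 − 2213)/[(2213+842)/2] = -1371/1527.5 ≈ -0.8975.
%ΔP_y = (28.7 − 56.2)/[(56.2+28.7)/2] ≈ -0.6478.
E_xy = -0.8975/-0.6478 ≈ 1.385.
E_xy > 0, so the goods are substitutes.

substitutes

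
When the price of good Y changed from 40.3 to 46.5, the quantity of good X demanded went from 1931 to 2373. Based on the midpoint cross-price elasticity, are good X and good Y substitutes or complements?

%ΔQ_x = (2373 − 1931)/[(1931+2373)/2] = 442/2152 ≈ 0.2054.
%ΔP_y = (46.5 − 40.3)/[(40.3+46.5)/2] ≈ 0.1429.
E_xy = 0.2054/0.1429 ≈ 1.438.
E_xy > 0, so the goods are substitutes.

substitutes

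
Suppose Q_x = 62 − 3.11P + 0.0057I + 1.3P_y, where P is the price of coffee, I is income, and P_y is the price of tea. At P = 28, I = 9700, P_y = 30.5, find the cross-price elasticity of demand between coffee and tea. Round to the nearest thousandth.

At the given point, Q_x = 62 − 3.11(28) + 0.0057(9700) + 1.3(30.5) = 62 − 87.08 + 55.29 + 39.65 = 69.86.
∂Q_x/∂P_y = +1.3, so E_xy = 1.3·(30.5/69.86) ≈ 0.568.
E_xy > 0: the goods are substitutes.

0.568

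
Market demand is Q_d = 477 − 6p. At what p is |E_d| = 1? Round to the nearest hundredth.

39.75

For linear demand Q_d = a − bp, E = −bp/(a − bp). |E| = 1 ⇒ bp = a − bp ⇒ p = a/(2b).
p = 477/(2·6) = 39.75.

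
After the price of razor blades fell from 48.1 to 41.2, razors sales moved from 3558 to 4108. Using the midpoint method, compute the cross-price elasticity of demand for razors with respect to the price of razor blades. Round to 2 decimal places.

%ΔQ_x = (4108 − 3558)/[(3558+4108)/2] = 550/3833 ≈ 0.1435.
%ΔP_y = (41.2 − 48.1)/[(48.1+41.2)/2] ≈ -0.1545.
E_xy = 0.1435/-0.1545 ≈ -0.93.
E_xy < 0, so razors and razor blades are complements.

-0.93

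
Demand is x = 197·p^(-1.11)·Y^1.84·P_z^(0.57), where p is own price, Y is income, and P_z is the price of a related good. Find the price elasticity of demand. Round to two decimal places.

For a Cobb–Douglas (constant-elasticity) form x = A·p^α·…, the elasticity with respect to p equals the exponent α at every point.
Here the exponent on p is -1.11, so the price elasticity of demand is -1.11.

-1.11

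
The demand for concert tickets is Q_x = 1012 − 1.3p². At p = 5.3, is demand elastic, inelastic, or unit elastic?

inelastic

At p = 5.3, Q_x = 975.483.
dQ_x/dp = −2·1.3·p = −13.78.
Point elasticity E = (dQ_x/dp)·(p/Q_x) = -13.78 × 5.3/975.483 ≈ -0.075.
|E| ≈ 0.075 < 1, so demand is inelastic.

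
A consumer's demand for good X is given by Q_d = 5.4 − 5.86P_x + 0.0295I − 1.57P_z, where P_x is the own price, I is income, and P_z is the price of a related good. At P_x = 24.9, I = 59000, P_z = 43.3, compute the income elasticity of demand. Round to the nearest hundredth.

1.14

At the given point, Q_d = 5.4 − 5.86(24.9) + 0.0295(59000) − 1.57(43.3) = 5.4 − 145.914 + 1740.5 − 67.981 = 1532.005.
∂Q_d/∂I = +0.0295, so E_I = 0.0295·(59000/1532.005) ≈ 1.14.
E_I > 1: normal good (luxury).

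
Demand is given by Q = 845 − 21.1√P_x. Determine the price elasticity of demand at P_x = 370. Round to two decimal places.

At P_x = 370, Q = 439.1334.
dQ/dP_x = −21.1/(2√P_x) = −21.1/(2·19.2354).
Point elasticity E = (dQ/dP_x)·(P_x/Q) = -0.5485 × 370/439.1334 ≈ -0.46.
|E| < 1, so demand is inelastic at this price.

-0.46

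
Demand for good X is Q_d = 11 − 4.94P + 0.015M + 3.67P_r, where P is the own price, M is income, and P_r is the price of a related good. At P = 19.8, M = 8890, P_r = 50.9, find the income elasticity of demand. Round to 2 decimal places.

Substituting, Q_d = 11 − 4.94(19.8) + 0.015(8890) + 3.67(50.9) = 11 − 97.812 + 133.35 + 186.803 = 233.341.
∂Q_d/∂M = +0.015, so E_I = 0.015·(8890/233.341) ≈ 0.57.
E_I ∈ (0,1): normal good (necessity).

0.57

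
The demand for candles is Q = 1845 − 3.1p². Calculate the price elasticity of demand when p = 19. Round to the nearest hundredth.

-3.08

At p = 19, Q = 725.9.
dQ/dp = −2·3.1·p = −117.8.
Point elasticity E = (dQ/dp)·(p/Q) = -117.8 × 19/725.9 ≈ -3.08.
|E| > 1, so demand is elastic at this price.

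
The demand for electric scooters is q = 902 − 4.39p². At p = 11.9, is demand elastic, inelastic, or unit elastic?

At p = 11.9, q = 280.3321.
dq/dp = −2·4.39·p = −104.482.
Point elasticity E = (dq/dp)·(p/q) = -104.482 × 11.9/280.3321 ≈ -4.435.
|E| ≈ 4.435 > 1, so demand is elastic.

elastic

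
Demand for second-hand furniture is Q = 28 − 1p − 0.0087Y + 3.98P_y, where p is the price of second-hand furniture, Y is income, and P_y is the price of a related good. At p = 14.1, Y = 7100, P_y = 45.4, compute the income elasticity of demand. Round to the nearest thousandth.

At the given point, Q = 28 − 1(14.1) − 0.0087(7100) + 3.98(45.4) = 28 − 14.1 − 61.77 + 180.692 = 132.822.
∂Q/∂Y = −0.0087, so E_I = -0.0087·(7100/132.822) ≈ -0.465.
E_I < 0: inferior good.

-0.465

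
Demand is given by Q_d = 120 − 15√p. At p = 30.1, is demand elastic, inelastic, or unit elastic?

At p = 30.1, Q_d = 37.7048.
dQ_d/dp = −15/(2√p) = −15/(2·5.4863).
Point elasticity E = (dQ_d/dp)·(p/Q_d) = -1.367 × 30.1/37.7048 ≈ -1.091.
|E| ≈ 1.091 > 1, so demand is elastic.

elastic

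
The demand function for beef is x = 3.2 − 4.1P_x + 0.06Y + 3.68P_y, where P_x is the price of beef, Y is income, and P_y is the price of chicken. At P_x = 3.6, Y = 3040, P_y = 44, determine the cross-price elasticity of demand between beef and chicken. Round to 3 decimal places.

First evaluate x: 3.2 − 4.1(3.6) + 0.06(3040) + 3.68(44) = 3.2 − 14.76 + 182.4 + 161.92 = 332.76.
∂x/∂P_y = +3.68, so E_xy = 3.68·(44/332.76) ≈ 0.487.
E_xy > 0: the goods are substitutes.

0.487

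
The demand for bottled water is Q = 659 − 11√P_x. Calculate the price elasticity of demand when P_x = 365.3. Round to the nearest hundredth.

At P_x = 365.3, Q = 448.7589.
dQ/dP_x = −11/(2√P_x) = −11/(2·19.1128).
Point elasticity E = (dQ/dP_x)·(P_x/Q) = -0.2878 × 365.3/448.7589 ≈ -0.23.
|E| < 1, so demand is inelastic at this price.

-0.23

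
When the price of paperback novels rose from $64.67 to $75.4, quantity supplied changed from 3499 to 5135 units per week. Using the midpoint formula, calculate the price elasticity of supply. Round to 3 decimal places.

2.474

%Δq = (5135 − 3499)/[(3499 + 5135)/2] = 1636/4317 ≈ 0.3790.
%ΔP = (75.4 − 64.67)/[(64.67 + 75.4)/2] = 10.73/70.035 ≈ 0.1532.
Arc elasticity E = %Δq/%ΔP ≈ 0.3790/0.1532 ≈ 2.474.
|E| > 1: supply is elastic over this range.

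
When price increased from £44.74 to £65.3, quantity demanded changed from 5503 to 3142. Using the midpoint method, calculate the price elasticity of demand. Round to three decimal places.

%Δq = (3142 − 5503)/[(5503 + 3142)/2] = -2361/4322.5 ≈ -0.5462.
%ΔP = (65.3 − 44.74)/[(44.74 + 65.3)/2] = 20.56/55.02 ≈ 0.3737.
Arc elasticity E = %Δq/%ΔP ≈ -0.5462/0.3737 ≈ -1.462.
|E| > 1: demand is elastic over this range.

-1.462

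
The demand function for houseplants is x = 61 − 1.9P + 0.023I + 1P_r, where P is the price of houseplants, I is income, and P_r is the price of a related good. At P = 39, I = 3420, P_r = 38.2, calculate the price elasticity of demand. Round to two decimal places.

-0.71

Substituting, x = 61 − 1.9(39) + 0.023(3420) + 1(38.2) = 61 − 74.1 + 78.66 + 38.2 = 103.76.
∂x/∂P = −1.9, so E_p = (−1.9)·(39/103.76) ≈ -0.71.
|E_p| < 1: demand is inelastic.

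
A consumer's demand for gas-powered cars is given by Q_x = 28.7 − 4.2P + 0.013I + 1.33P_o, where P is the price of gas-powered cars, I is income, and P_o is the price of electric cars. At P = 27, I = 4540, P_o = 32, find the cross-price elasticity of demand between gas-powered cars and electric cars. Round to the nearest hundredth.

Substituting, Q_x = 28.7 − 4.2(27) + 0.013(4540) + 1.33(32) = 28.7 − 113.4 + 59.02 + 42.56 = 16.88.
∂Q_x/∂P_o = +1.33, so E_xy = 1.33·(32/16.88) ≈ 2.52.
E_xy > 0: the goods are substitutes.

2.52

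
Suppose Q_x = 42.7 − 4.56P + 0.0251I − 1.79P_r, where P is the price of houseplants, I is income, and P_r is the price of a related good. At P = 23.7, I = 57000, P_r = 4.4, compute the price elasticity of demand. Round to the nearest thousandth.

-0.080

Q_x = 42.7 − 4.56(23.7) + 0.0251(57000) − 1.79(4.4) = 42.7 − 108.072 + 1430.7 − 7.876 = 1357.452.
∂Q_x/∂P = −4.56, so E_p = (−4.56)·(23.7/1357.452) ≈ -0.080.
|E_p| < 1: demand is inelastic.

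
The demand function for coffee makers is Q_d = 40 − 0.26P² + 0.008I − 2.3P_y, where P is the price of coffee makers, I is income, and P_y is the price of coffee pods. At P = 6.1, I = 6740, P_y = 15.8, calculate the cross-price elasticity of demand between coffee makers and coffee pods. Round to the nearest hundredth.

At the given point, Q_d = 40 − 0.26(6.1)² + 0.008(6740) − 2.3(15.8) = 40 − 9.6746 + 53.92 − 36.34 = 47.9054.
∂Q_d/∂P_y = −2.3, so E_xy = -2.3·(15.8/47.9054) ≈ -0.76.
E_xy < 0: the goods are complements.

-0.76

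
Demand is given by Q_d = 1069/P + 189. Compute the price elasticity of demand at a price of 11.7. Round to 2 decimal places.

-0.33

At P = 11.7, Q_d = 280.3675.
dQ_d/dP = −1069/P² = −7.8092.
Point elasticity E = (dQ_d/dP)·(P/Q_d) = -7.8092 × 11.7/280.3675 ≈ -0.33.
|E| < 1, so demand is inelastic at this price.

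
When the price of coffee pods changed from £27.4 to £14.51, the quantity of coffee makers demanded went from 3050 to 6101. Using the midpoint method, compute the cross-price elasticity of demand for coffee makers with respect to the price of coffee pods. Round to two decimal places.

-1.08

%ΔQ_x = (6101 − 3050)/[(3050+6101)/2] = 3051/4575.5 ≈ 0.6668.
%ΔP_y = (14.51 − 27.4)/[(27.4+14.51)/2] ≈ -0.6151.
E_xy = 0.6668/-0.6151 ≈ -1.08.
E_xy < 0, so coffee makers and coffee pods are complements.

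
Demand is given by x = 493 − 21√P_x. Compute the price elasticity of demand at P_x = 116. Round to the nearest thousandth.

-0.424

At P_x = 116, x = 266.8231.
dx/dP_x = −21/(2√P_x) = −21/(2·10.7703).
Point elasticity E = (dx/dP_x)·(P_x/x) = -0.9749 × 116/266.8231 ≈ -0.424.
|E| < 1, so demand is inelastic at this price.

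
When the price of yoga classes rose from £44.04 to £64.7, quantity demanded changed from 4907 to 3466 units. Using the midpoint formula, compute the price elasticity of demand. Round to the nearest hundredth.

-0.91

%Δq = (3466 − 4907)/[(4907 + 3466)/2] = -1441/4186.5 ≈ -0.3442.
%ΔP = (64.7 − 44.04)/[(44.04 + 64.7)/2] = 20.66/54.37 ≈ 0.3800.
Arc elasticity E = %Δq/%ΔP ≈ -0.3442/0.3800 ≈ -0.91.
|E| < 1: demand is inelastic over this range.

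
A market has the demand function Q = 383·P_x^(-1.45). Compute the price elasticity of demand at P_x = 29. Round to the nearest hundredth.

-1.45

For a Cobb–Douglas (constant-elasticity) form Q = A·P_x^α·…, the elasticity with respect to P_x equals the exponent α at every point.
Here the exponent on P_x is -1.45, so the price elasticity of demand is -1.45.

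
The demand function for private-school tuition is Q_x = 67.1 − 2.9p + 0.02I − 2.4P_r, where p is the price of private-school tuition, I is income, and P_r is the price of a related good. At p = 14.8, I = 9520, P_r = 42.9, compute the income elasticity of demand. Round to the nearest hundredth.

At the given point, Q_x = 67.1 − 2.9(14.8) + 0.02(9520) − 2.4(42.9) = 67.1 − 42.92 + 190.4 − 102.96 = 111.62.
∂Q_x/∂I = +0.02, so E_I = 0.02·(9520/111.62) ≈ 1.71.
E_I > 1: normal good (luxury).

1.71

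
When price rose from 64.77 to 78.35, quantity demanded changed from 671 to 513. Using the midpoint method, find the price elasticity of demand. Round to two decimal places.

%Δq = (513 − 671)/[(671 + 513)/2] = -158/592 ≈ -0.2669.
%Δp = (78.35 − 64.77)/[(64.77 + 78.35)/2] = 13.58/71.56 ≈ 0.1898.
Arc elasticity E = %Δq/%Δp ≈ -0.2669/0.1898 ≈ -1.41.
|E| > 1: demand is elastic over this range.

-1.41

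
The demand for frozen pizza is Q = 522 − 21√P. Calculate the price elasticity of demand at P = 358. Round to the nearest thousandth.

-1.594

At P = 358, Q = 124.6614.
dQ/dP = −21/(2√P) = −21/(2·18.9209).
Point elasticity E = (dQ/dP)·(P/Q) = -0.5549 × 358/124.6614 ≈ -1.594.
|E| > 1, so demand is elastic at this price.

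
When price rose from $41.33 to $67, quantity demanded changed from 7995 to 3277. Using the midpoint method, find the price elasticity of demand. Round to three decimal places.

-1.766

%ΔQ = (3277 − 7995)/[(7995 + 3277)/2] = -4718/5636 ≈ -0.8371.
%ΔP = (67 − 41.33)/[(41.33 + 67)/2] = 25.67/54.165 ≈ 0.4739.
Arc elasticity E = %ΔQ/%ΔP ≈ -0.8371/0.4739 ≈ -1.766.
|E| > 1: demand is elastic over this range.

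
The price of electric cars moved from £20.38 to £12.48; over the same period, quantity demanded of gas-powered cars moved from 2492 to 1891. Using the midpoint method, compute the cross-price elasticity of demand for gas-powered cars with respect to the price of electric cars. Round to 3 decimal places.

0.570

%ΔQ_x = (1891 − 2492)/[(2492+1891)/2] = -601/2191.5 ≈ -0.2742.
%ΔP_y = (12.48 − 20.38)/[(20.38+12.48)/2] ≈ -0.4808.
E_xy = -0.2742/-0.4808 ≈ 0.570.
E_xy > 0, so gas-powered cars and electric cars are substitutes.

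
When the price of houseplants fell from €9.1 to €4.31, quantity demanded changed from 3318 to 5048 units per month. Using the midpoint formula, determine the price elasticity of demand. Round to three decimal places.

%ΔQ = (5048 − 3318)/[(3318 + 5048)/2] = 1730/4183 ≈ 0.4136.
%Δp = (4.31 − 9.1)/[(9.1 + 4.31)/2] = -4.79/6.705 ≈ -0.7144.
Arc elasticity E = %ΔQ/%Δp ≈ 0.4136/-0.7144 ≈ -0.579.
|E| < 1: demand is inelastic over this range.

-0.579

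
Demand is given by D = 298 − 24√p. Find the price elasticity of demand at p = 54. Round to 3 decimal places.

-0.725

At p = 54, D = 121.6367.
dD/dp = −24/(2√p) = −24/(2·7.3485).
Point elasticity E = (dD/dp)·(p/D) = -1.633 × 54/121.6367 ≈ -0.725.
|E| < 1, so demand is inelastic at this price.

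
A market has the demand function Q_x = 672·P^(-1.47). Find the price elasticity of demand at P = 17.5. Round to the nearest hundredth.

-1.47

For a Cobb–Douglas (constant-elasticity) form Q_x = A·P^α·…, the elasticity with respect to P equals the exponent α at every point.
Here the exponent on P is -1.47, so the price elasticity of demand is -1.47.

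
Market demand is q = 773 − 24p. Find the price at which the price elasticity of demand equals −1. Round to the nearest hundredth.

16.10

For linear demand q = a − bp, E = −bp/(a − bp). |E| = 1 ⇒ bp = a − bp ⇒ p = a/(2b).
p = 773/(2·24) ≈ 16.10.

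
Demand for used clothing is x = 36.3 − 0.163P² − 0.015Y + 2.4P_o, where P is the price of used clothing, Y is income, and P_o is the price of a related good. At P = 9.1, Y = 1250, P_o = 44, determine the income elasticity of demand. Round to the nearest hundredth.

-0.17

x = 36.3 − 0.163(9.1)² − 0.015(1250) + 2.4(44) = 36.3 − 13.498 − 18.75 + 105.6 = 109.652.
∂x/∂Y = −0.015, so E_I = -0.015·(1250/109.652) ≈ -0.17.
E_I < 0: inferior good.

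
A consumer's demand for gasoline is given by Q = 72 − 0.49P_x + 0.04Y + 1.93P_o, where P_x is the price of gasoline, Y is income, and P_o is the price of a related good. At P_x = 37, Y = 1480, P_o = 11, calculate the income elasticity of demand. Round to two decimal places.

0.44

Q = 72 − 0.49(37) + 0.04(1480) + 1.93(11) = 72 − 18.13 + 59.2 + 21.23 = 134.3.
∂Q/∂Y = +0.04, so E_I = 0.04·(1480/134.3) ≈ 0.44.
E_I ∈ (0,1): normal good (necessity).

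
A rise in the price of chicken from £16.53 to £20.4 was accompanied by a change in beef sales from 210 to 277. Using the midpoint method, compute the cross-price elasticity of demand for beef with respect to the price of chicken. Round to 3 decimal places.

%ΔQ_x = (277 − 210)/[(210+277)/2] = 67/243.5 ≈ 0.2752.
%ΔP_y = (20.4 − 16.53)/[(16.53+20.4)/2] ≈ 0.2096.
E_xy = 0.2752/0.2096 ≈ 1.313.
E_xy > 0, so beef and chicken are substitutes.

1.313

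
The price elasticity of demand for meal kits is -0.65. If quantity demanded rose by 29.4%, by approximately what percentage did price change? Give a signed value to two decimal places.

%ΔQ ≈ E × %ΔP ⇒ %ΔP = %ΔQ / E = (29.4%)/(-0.65) ≈ -45.23%.

-45.23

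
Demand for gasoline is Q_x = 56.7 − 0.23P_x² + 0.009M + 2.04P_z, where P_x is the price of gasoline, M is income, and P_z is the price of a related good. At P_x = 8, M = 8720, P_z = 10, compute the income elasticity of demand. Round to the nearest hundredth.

At the given point, Q_x = 56.7 − 0.23(8)² + 0.009(8720) + 2.04(10) = 56.7 − 14.72 + 78.48 + 20.4 = 140.86.
∂Q_x/∂M = +0.009, so E_I = 0.009·(8720/140.86) ≈ 0.56.
E_I ∈ (0,1): normal good (necessity).

0.56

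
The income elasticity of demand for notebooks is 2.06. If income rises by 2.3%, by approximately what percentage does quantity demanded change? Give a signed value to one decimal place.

4.7

%ΔQ ≈ E × %ΔI = (2.06) × (2.3%) ≈ 4.7%.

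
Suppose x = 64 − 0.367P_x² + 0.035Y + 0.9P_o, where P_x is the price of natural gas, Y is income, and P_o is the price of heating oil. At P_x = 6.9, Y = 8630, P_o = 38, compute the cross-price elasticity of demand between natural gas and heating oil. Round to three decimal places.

Substituting, x = 64 − 0.367(6.9)² + 0.035(8630) + 0.9(38) = 64 − 17.4729 + 302.05 + 34.2 = 382.7771.
∂x/∂P_o = +0.9, so E_xy = 0.9·(38/382.7771) ≈ 0.089.
E_xy > 0: the goods are substitutes.

0.089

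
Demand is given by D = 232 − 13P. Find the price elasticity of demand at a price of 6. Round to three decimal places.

-0.506

At P = 6, D = 154.
dD/dP = −13.
Point elasticity E = (dD/dP)·(P/D) = -13 × 6/154 ≈ -0.506.
|E| < 1, so demand is inelastic at this price.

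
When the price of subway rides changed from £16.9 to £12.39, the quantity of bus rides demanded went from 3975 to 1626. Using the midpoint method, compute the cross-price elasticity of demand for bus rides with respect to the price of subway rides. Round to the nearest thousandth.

2.724

%ΔQ_x = (1626 − 3975)/[(3975+1626)/2] = -2349/2800.5 ≈ -0.8388.
%ΔP_y = (12.39 − 16.9)/[(16.9+12.39)/2] ≈ -0.3080.
E_xy = -0.8388/-0.3080 ≈ 2.724.
E_xy > 0, so bus rides and subway rides are substitutes.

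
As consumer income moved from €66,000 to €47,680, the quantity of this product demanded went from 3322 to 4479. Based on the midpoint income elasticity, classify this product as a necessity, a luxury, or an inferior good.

inferior

%ΔQ = (4479 − 3322)/[(3322+4479)/2] = 1157/3900.5 ≈ 0.2966.
%ΔY = (47,680 − 66,000)/[(66,000+47,680)/2] = -18320/56840 ≈ -0.3223.
E_I = %ΔQ/%ΔY ≈ -0.920.
E_I < 0: inferior good.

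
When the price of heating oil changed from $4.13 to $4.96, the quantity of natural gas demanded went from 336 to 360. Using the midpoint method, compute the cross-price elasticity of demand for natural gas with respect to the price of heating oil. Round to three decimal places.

%ΔQ_x = (360 − 336)/[(336+360)/2] = 24/348 ≈ 0.0690.
%ΔP_y = (4.96 − 4.13)/[(4.13+4.96)/2] ≈ 0.1826.
E_xy = 0.0690/0.1826 ≈ 0.378.
E_xy > 0, so natural gas and heating oil are substitutes.

0.378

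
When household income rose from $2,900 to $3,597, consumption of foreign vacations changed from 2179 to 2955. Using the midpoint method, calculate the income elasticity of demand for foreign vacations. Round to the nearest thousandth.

%ΔQ = (2955 − 2179)/[(2179+2955)/2] = 776/2567 ≈ 0.3023.
%ΔY = (3,597 − 2,900)/[(2,900+3,597)/2] = 697/3248.5 ≈ 0.2146.
E_I = %ΔQ/%ΔY ≈ 1.409.
E_I > 1: normal good (luxury).

1.409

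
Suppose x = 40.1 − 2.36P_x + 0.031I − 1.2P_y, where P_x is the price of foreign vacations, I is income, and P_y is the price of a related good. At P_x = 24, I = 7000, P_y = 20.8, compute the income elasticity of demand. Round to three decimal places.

At the given point, x = 40.1 − 2.36(24) + 0.031(7000) − 1.2(20.8) = 40.1 − 56.64 + 217 − 24.96 = 175.5.
∂x/∂I = +0.031, so E_I = 0.031·(7000/175.5) ≈ 1.236.
E_I > 1: normal good (luxury).

1.236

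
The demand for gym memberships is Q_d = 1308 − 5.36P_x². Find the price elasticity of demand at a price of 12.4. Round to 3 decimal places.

At P_x = 12.4, Q_d = 483.8464.
dQ_d/dP_x = −2·5.36·P_x = −132.928.
Point elasticity E = (dQ_d/dP_x)·(P_x/Q_d) = -132.928 × 12.4/483.8464 ≈ -3.407.
|E| > 1, so demand is elastic at this price.

-3.407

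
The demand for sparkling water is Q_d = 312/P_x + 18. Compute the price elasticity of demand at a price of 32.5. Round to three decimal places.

At P_x = 32.5, Q_d = 27.6.
dQ_d/dP_x = −312/P_x² = −0.2954.
Point elasticity E = (dQ_d/dP_x)·(P_x/Q_d) = -0.2954 × 32.5/27.6 ≈ -0.348.
|E| < 1, so demand is inelastic at this price.

-0.348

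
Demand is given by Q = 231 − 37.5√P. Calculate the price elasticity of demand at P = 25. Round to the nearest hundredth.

-2.16

At P = 25, Q = 43.5.
dQ/dP = −37.5/(2√P) = −37.5/(2·5).
Point elasticity E = (dQ/dP)·(P/Q) = -3.75 × 25/43.5 ≈ -2.16.
|E| > 1, so demand is elastic at this price.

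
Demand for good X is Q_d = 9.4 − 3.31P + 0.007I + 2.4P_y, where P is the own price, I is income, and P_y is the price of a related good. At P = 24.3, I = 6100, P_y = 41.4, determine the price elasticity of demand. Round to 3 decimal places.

-1.132

First evaluate Q_d: 9.4 − 3.31(24.3) + 0.007(6100) + 2.4(41.4) = 9.4 − 80.433 + 42.7 + 99.36 = 71.027.
∂Q_d/∂P = −3.31, so E_p = (−3.31)·(24.3/71.027) ≈ -1.132.
|E_p| > 1: demand is elastic.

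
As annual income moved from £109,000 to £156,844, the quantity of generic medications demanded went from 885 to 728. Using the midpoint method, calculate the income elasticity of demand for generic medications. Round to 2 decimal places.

-0.54

%ΔQ = (728 − 885)/[(885+728)/2] = -157/806.5 ≈ -0.1947.
%ΔI = (156,844 − 109,000)/[(109,000+156,844)/2] = 47844/132922 ≈ 0.3599.
E_I = %ΔQ/%ΔI ≈ -0.54.
E_I < 0: inferior good.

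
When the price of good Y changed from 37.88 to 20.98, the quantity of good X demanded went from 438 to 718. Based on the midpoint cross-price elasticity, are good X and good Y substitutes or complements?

complements

%ΔQ_x = (718 − 438)/[(438+718)/2] = 280/578 ≈ 0.4844.
%ΔP_y = (20.98 − 37.88)/[(37.88+20.98)/2] ≈ -0.5742.
E_xy = 0.4844/-0.5742 ≈ -0.844.
E_xy < 0, so the goods are complements.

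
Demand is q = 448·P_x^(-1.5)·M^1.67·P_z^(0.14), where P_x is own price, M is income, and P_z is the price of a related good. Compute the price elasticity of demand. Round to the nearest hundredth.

For a Cobb–Douglas (constant-elasticity) form q = A·P_x^α·…, the elasticity with respect to P_x equals the exponent α at every point.
Here the exponent on P_x is -1.5, so the price elasticity of demand is -1.50.

-1.50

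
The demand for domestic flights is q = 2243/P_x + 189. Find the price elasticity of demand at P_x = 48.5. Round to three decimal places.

-0.197

At P_x = 48.5, q = 235.2474.
dq/dP_x = −2243/P_x² = −0.9536.
Point elasticity E = (dq/dP_x)·(P_x/q) = -0.9536 × 48.5/235.2474 ≈ -0.197.
|E| < 1, so demand is inelastic at this price.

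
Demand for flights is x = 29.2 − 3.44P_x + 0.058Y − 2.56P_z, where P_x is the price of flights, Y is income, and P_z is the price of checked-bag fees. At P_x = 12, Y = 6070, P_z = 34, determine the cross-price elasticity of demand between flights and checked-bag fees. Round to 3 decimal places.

At the given point, x = 29.2 − 3.44(12) + 0.058(6070) − 2.56(34) = 29.2 − 41.28 + 352.06 − 87.04 = 252.94.
∂x/∂P_z = −2.56, so E_xy = -2.56·(34/252.94) ≈ -0.344.
E_xy < 0: the goods are complements.

-0.344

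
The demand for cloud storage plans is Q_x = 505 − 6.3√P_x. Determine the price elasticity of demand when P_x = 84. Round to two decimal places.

At P_x = 84, Q_x = 447.2595.
dQ_x/dP_x = −6.3/(2√P_x) = −6.3/(2·9.1652).
Point elasticity E = (dQ_x/dP_x)·(P_x/Q_x) = -0.3437 × 84/447.2595 ≈ -0.06.
|E| < 1, so demand is inelastic at this price.

-0.06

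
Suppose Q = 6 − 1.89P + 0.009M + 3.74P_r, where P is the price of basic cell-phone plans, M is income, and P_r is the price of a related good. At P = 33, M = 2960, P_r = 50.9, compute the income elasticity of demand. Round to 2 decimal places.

0.17

Substituting, Q = 6 − 1.89(33) + 0.009(2960) + 3.74(50.9) = 6 − 62.37 + 26.64 + 190.366 = 160.636.
∂Q/∂M = +0.009, so E_I = 0.009·(2960/160.636) ≈ 0.17.
E_I ∈ (0,1): normal good (necessity).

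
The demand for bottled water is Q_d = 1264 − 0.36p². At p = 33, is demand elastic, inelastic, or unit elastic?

At p = 33, Q_d = 871.96.
dQ_d/dp = −2·0.36·p = −23.76.
Point elasticity E = (dQ_d/dp)·(p/Q_d) = -23.76 × 33/871.96 ≈ -0.899.
|E| ≈ 0.899 < 1, so demand is inelastic.

inelastic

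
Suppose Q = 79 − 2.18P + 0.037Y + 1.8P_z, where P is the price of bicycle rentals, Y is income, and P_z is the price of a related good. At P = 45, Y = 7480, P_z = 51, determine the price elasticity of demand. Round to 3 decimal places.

-0.281

Substituting, Q = 79 − 2.18(45) + 0.037(7480) + 1.8(51) = 79 − 98.1 + 276.76 + 91.8 = 349.46.
∂Q/∂P = −2.18, so E_p = (−2.18)·(45/349.46) ≈ -0.281.
|E_p| < 1: demand is inelastic.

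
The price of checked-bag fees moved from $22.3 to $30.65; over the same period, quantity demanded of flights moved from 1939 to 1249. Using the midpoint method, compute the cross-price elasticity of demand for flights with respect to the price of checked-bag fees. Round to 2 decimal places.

%ΔQ_x = (1249 − 1939)/[(1939+1249)/2] = -690/1594 ≈ -0.4329.
%ΔP_y = (30.65 − 22.3)/[(22.3+30.65)/2] ≈ 0.3154.
E_xy = -0.4329/0.3154 ≈ -1.37.
E_xy < 0, so flights and checked-bag fees are complements.

-1.37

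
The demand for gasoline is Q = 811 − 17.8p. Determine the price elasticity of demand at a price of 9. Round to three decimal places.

-0.246

At p = 9, Q = 650.8.
dQ/dp = −17.8.
Point elasticity E = (dQ/dp)·(p/Q) = -17.8 × 9/650.8 ≈ -0.246.
|E| < 1, so demand is inelastic at this price.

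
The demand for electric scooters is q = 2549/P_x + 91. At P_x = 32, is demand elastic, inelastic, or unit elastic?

At P_x = 32, q = 170.6563.
dq/dP_x = −2549/P_x² = −2.4893.
Point elasticity E = (dq/dP_x)·(P_x/q) = -2.4893 × 32/170.6563 ≈ -0.467.
|E| ≈ 0.467 < 1, so demand is inelastic.

inelastic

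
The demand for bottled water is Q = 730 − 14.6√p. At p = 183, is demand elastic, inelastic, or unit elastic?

inelastic

At p = 183, Q = 532.4949.
dQ/dp = −14.6/(2√p) = −14.6/(2·13.5277).
Point elasticity E = (dQ/dp)·(p/Q) = -0.5396 × 183/532.4949 ≈ -0.185.
|E| ≈ 0.185 < 1, so demand is inelastic.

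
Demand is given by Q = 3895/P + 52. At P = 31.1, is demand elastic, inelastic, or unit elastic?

inelastic

At P = 31.1, Q = 177.2412.
dQ/dP = −3895/P² = −4.027.
Point elasticity E = (dQ/dP)·(P/Q) = -4.027 × 31.1/177.2412 ≈ -0.707.
|E| ≈ 0.707 < 1, so demand is inelastic.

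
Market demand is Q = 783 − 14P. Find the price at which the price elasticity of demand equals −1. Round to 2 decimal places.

27.96

For linear demand Q = a − bP, E = −bP/(a − bP). |E| = 1 ⇒ bP = a − bP ⇒ P = a/(2b).
P = 783/(2·14) ≈ 27.96.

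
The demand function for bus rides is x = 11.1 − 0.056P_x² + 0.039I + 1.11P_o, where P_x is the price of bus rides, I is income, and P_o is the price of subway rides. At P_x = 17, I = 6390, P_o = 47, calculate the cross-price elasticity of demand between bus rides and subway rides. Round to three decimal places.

0.176

Evaluating quantity at (P_x, I, P_o) gives x = 11.1 − 0.056(17)² + 0.039(6390) + 1.11(47) = 11.1 − 16.184 + 249.21 + 52.17 = 296.296.
∂x/∂P_o = +1.11, so E_xy = 1.11·(47/296.296) ≈ 0.176.
E_xy > 0: the goods are substitutes.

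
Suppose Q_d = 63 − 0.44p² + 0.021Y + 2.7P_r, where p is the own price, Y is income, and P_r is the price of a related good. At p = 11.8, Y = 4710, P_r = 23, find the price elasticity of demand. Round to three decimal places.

-0.753

First evaluate Q_d: 63 − 0.44(11.8)² + 0.021(4710) + 2.7(23) = 63 − 61.2656 + 98.91 + 62.1 = 162.7444.
∂Q_d/∂p = −2·0.44·p = -10.384, so E_p = -10.384·(11.8/162.7444) ≈ -0.753.
|E_p| < 1: demand is inelastic.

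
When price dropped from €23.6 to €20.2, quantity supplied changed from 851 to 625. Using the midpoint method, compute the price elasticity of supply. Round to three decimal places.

1.973

%ΔQ = (625 − 851)/[(851 + 625)/2] = -226/738 ≈ -0.3062.
%ΔP = (20.2 − 23.6)/[(23.6 + 20.2)/2] = -3.4/21.9 ≈ -0.1553.
Arc elasticity E = %ΔQ/%ΔP ≈ -0.3062/-0.1553 ≈ 1.973.
|E| > 1: supply is elastic over this range.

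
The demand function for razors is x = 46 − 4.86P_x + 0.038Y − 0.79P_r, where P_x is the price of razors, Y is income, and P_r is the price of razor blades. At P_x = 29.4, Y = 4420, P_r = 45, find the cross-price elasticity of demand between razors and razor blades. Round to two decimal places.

-1.00

First evaluate x: 46 − 4.86(29.4) + 0.038(4420) − 0.79(45) = 46 − 142.884 + 167.96 − 35.55 = 35.526.
∂x/∂P_r = −0.79, so E_xy = -0.79·(45/35.526) ≈ -1.00.
E_xy < 0: the goods are complements.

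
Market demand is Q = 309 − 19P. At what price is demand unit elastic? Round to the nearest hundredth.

8.13

For linear demand Q = a − bP, E = −bP/(a − bP). |E| = 1 ⇒ bP = a − bP ⇒ P = a/(2b).
P = 309/(2·19) ≈ 8.13.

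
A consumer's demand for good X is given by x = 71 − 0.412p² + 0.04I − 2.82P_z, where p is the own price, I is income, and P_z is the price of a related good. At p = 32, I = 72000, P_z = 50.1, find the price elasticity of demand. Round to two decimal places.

x = 71 − 0.412(32)² + 0.04(72000) − 2.82(50.1) = 71 − 421.888 + 2880 − 141.282 = 2387.83.
∂x/∂p = −2·0.412·p = -26.368, so E_p = -26.368·(32/2387.83) ≈ -0.35.
|E_p| < 1: demand is inelastic.

-0.35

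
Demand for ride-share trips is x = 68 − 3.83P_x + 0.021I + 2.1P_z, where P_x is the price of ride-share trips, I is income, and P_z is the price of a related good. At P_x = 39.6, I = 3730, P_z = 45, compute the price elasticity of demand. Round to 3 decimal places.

x = 68 − 3.83(39.6) + 0.021(3730) + 2.1(45) = 68 − 151.668 + 78.33 + 94.5 = 89.162.
∂x/∂P_x = −3.83, so E_p = (−3.83)·(39.6/89.162) ≈ -1.701.
|E_p| > 1: demand is elastic.

-1.701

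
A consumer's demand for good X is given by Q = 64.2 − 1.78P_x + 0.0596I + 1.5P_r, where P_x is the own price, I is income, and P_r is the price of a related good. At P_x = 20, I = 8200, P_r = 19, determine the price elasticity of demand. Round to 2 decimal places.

Q = 64.2 − 1.78(20) + 0.0596(8200) + 1.5(19) = 64.2 − 35.6 + 488.72 + 28.5 = 545.82.
∂Q/∂P_x = −1.78, so E_p = (−1.78)·(20/545.82) ≈ -0.07.
|E_p| < 1: demand is inelastic.

-0.07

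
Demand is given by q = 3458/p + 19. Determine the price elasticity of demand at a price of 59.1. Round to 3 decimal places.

At p = 59.1, q = 77.511.
dq/dp = −3458/p² = −0.99.
Point elasticity E = (dq/dp)·(p/q) = -0.99 × 59.1/77.511 ≈ -0.755.
|E| < 1, so demand is inelastic at this price.

-0.755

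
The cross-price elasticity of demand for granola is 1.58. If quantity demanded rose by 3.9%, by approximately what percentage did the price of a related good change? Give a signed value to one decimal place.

%ΔQ ≈ E × %ΔP_y ⇒ %ΔP_y = %ΔQ / E = (3.9%)/(1.58) ≈ 2.5%.

2.5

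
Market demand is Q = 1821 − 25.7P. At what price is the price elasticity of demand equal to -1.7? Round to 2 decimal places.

44.61

Set −bP/(a − bP) = −1.7 ⇒ bP = 1.7(a − bP) ⇒ bP(1+1.7) = 1.7·a.
P = 1.7·1821/(25.7·2.7) ≈ 44.61.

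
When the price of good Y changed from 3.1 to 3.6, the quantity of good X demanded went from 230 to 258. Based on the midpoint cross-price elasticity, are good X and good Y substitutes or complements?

substitutes

%ΔQ_x = (258 − 230)/[(230+258)/2] = 28/244 ≈ 0.1148.
%ΔP_y = (3.6 − 3.1)/[(3.1+3.6)/2] ≈ 0.1493.
E_xy = 0.1148/0.1493 ≈ 0.769.
E_xy > 0, so the goods are substitutes.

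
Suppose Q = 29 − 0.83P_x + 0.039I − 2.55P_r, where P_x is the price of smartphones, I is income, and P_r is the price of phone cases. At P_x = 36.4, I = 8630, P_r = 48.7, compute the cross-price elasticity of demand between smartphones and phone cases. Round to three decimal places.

Q = 29 − 0.83(36.4) + 0.039(8630) − 2.55(48.7) = 29 − 30.212 + 336.57 − 124.185 = 211.173.
∂Q/∂P_r = −2.55, so E_xy = -2.55·(48.7/211.173) ≈ -0.588.
E_xy < 0: the goods are complements.

-0.588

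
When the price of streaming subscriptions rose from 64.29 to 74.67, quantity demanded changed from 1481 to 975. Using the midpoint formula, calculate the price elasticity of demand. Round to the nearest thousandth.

%Δq = (975 − 1481)/[(1481 + 975)/2] = -506/1228 ≈ -0.4121.
%ΔP = (74.67 − 64.29)/[(64.29 + 74.67)/2] = 10.38/69.48 ≈ 0.1494.
Arc elasticity E = %Δq/%ΔP ≈ -0.4121/0.1494 ≈ -2.758.
|E| > 1: demand is elastic over this range.

-2.758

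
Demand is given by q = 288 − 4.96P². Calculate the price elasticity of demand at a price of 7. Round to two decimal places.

-10.81

At P = 7, q = 44.96.
dq/dP = −2·4.96·P = −69.44.
Point elasticity E = (dq/dP)·(P/q) = -69.44 × 7/44.96 ≈ -10.81.
|E| > 1, so demand is elastic at this price.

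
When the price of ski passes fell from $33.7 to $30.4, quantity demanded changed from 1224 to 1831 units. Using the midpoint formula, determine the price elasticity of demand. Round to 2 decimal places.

%ΔQ = (1831 − 1224)/[(1224 + 1831)/2] = 607/1527.5 ≈ 0.3974.
%ΔP = (30.4 − 33.7)/[(33.7 + 30.4)/2] = -3.3/32.05 ≈ -0.1030.
Arc elasticity E = %ΔQ/%ΔP ≈ 0.3974/-0.1030 ≈ -3.86.
|E| > 1: demand is elastic over this range.

-3.86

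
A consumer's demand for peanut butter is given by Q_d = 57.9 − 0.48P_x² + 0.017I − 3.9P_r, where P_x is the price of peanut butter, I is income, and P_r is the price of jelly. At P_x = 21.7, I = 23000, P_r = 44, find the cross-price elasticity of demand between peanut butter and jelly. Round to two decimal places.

Evaluating quantity at (P_x, I, P_r) gives Q_d = 57.9 − 0.48(21.7)² + 0.017(23000) − 3.9(44) = 57.9 − 226.0272 + 391 − 171.6 = 51.2728.
∂Q_d/∂P_r = −3.9, so E_xy = -3.9·(44/51.2728) ≈ -3.35.
E_xy < 0: the goods are complements.

-3.35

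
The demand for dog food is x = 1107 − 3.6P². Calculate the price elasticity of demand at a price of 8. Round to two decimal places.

-0.53

At P = 8, x = 876.6.
dx/dP = −2·3.6·P = −57.6.
Point elasticity E = (dx/dP)·(P/x) = -57.6 × 8/876.6 ≈ -0.53.
|E| < 1, so demand is inelastic at this price.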